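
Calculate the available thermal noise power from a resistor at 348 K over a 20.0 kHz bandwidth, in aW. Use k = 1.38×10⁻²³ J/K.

96.0 aW

P_n = kTB = 1.38×10⁻²³ × 348 × 2.00×10⁴ = 9.60×10⁻¹⁷ W = 96.0 aW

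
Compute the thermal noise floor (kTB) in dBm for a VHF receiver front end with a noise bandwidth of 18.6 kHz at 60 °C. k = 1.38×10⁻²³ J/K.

T = 60 °C + 273.15 = 333.15 K
P_n = kTB = 1.38×10⁻²³ × 333.15 × 1.86×10⁴ = 8.55×10⁻¹⁷ W
In dBm: 10 log₁₀(8.55×10⁻¹⁷ / 10⁻³) = −130.7 dBm

−130.7 dBm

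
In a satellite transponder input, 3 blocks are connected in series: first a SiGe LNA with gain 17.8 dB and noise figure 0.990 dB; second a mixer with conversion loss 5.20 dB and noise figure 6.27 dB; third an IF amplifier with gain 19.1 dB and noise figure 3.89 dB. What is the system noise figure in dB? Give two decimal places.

Convert to linear (a loss of L dB is a gain of −L dB): F_i = 10^(NF_i/10), G_i = 10^(G_i,dB/10)
  Stage 1: F_1 = 10^(0.990/10) = 1.256, G_1 = 10^(17.8/10) = 60.26
  Stage 2: F_2 = 10^(6.27/10) = 4.236, G_2 = 10^(−5.20/10) = 0.3020
  Stage 3: F_3 = 10^(3.89/10) = 2.449, G_3 = 10^(19.1/10) = 81.28
Friis cascade:
  F = 1.256 + (4.236 − 1)/60.26 + (2.449 − 1)/18.20 = 1.389
NF = 10 log₁₀(1.389) = 1.43 dB

1.43 dB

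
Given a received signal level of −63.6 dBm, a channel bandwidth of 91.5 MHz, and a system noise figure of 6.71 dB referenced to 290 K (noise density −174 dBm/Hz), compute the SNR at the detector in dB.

Noise floor: N = −174 + 10 log₁₀(B) + NF
10 log₁₀(9.15×10⁷) = 79.61 dB
N = −174 + 79.61 + 6.71 = −87.68 dBm
SNR = P_sig − N = −63.6 − (−87.68) = 24.08 dB → 24.1 dB

24.1 dB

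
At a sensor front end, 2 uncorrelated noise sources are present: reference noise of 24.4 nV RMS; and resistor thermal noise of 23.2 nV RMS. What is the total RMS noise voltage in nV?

33.7 nV

Uncorrelated sources add in power (mean-square): V_tot = √(ΣV_i²)
V_tot = √[(2.44×10⁻⁸)² + (2.32×10⁻⁸)²] = 3.37×10⁻⁸ V = 33.7 nV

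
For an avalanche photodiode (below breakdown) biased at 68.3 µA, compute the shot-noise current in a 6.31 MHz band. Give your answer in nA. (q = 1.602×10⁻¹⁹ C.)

I_n = √(2qI·B)
2qI·B = 2 × 1.602×10⁻¹⁹ × 6.83×10⁻⁵ × 6.31×10⁶ = 1.38×10⁻¹⁶ A²
I_n = √(1.38×10⁻¹⁶) = 1.18×10⁻⁸ A = 11.8 nA

11.8 nA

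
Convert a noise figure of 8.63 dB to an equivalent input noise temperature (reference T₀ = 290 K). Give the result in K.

F = 10^(8.63/10) = 7.29458
T_e = (F − 1)·T₀ = (7.29458 − 1) × 290 = 1825 K

1825 K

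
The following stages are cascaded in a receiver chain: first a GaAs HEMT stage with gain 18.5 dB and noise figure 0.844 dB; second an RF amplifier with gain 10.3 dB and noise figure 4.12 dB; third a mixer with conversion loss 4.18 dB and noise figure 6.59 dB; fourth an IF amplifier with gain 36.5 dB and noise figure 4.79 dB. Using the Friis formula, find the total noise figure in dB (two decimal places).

0.96 dB

Convert to linear (a loss of L dB is a gain of −L dB): F_i = 10^(NF_i/10), G_i = 10^(G_i,dB/10)
  Stage 1: F_1 = 10^(0.844/10) = 1.215, G_1 = 10^(18.5/10) = 70.79
  Stage 2: F_2 = 10^(4.12/10) = 2.582, G_2 = 10^(10.3/10) = 10.72
  Stage 3: F_3 = 10^(6.59/10) = 4.560, G_3 = 10^(−4.18/10) = 0.3819
  Stage 4: F_4 = 10^(4.79/10) = 3.013, G_4 = 10^(36.5/10) = 4467
Friis cascade:
  F = 1.215 + (2.582 − 1)/70.79 + (4.560 − 1)/758.6 + (3.013 − 1)/289.7 = 1.248
NF = 10 log₁₀(1.248) = 0.96 dB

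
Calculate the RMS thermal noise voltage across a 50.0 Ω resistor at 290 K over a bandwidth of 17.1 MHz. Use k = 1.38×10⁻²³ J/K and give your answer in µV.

V_n = √(4kTRB)
4kTRB = 4 × 1.38×10⁻²³ × 290 × 5.00×10¹ × 1.71×10⁷ = 1.37×10⁻¹¹ V²
V_n = √(1.37×10⁻¹¹) = 3.70×10⁻⁶ V = 3.70 µV

3.70 µV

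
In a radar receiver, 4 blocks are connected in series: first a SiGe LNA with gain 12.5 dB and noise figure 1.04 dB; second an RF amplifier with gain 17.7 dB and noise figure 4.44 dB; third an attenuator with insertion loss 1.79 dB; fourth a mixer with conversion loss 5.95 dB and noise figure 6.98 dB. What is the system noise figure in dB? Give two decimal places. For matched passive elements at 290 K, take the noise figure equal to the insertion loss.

Convert to linear (a loss of L dB is a gain of −L dB): F_i = 10^(NF_i/10), G_i = 10^(G_i,dB/10)
  Stage 1: F_1 = 10^(1.04/10) = 1.271, G_1 = 10^(12.5/10) = 17.78
  Stage 2: F_2 = 10^(4.44/10) = 2.780, G_2 = 10^(17.7/10) = 58.88
  Stage 3: F_3 = 10^(1.79/10) = 1.510, G_3 = 10^(−1.79/10) = 0.6622
  Stage 4: F_4 = 10^(6.98/10) = 4.989, G_4 = 10^(−5.95/10) = 0.2541
Friis cascade:
  F = 1.271 + (2.780 − 1)/17.78 + (1.510 − 1)/1047 + (4.989 − 1)/693.4 = 1.377
NF = 10 log₁₀(1.377) = 1.39 dB

1.39 dB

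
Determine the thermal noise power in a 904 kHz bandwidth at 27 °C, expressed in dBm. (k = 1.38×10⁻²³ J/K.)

−114.3 dBm

T = 27 °C + 273.15 = 300.15 K
P_n = kTB = 1.38×10⁻²³ × 300.15 × 9.04×10⁵ = 3.74×10⁻¹⁵ W
In dBm: 10 log₁₀(3.74×10⁻¹⁵ / 10⁻³) = −114.3 dBm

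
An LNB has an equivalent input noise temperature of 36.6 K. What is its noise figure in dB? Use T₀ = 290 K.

0.516 dB

F = 1 + T_e/T₀ = 1 + 36.6/290 = 1.12621
NF = 10 log₁₀(1.12621) = 0.516 dB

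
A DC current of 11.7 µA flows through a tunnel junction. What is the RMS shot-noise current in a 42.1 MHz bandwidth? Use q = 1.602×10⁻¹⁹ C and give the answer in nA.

I_n = √(2qI·B)
2qI·B = 2 × 1.602×10⁻¹⁹ × 1.17×10⁻⁵ × 4.21×10⁷ = 1.58×10⁻¹⁶ A²
I_n = √(1.58×10⁻¹⁶) = 1.26×10⁻⁸ A = 12.6 nA

12.6 nA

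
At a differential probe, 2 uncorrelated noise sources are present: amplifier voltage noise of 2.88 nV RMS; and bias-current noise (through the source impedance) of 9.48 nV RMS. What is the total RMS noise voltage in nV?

9.91 nV

Uncorrelated sources add in power (mean-square): V_tot = √(ΣV_i²)
V_tot = √[(2.88×10⁻⁹)² + (9.48×10⁻⁹)²] = 9.91×10⁻⁹ V = 9.91 nV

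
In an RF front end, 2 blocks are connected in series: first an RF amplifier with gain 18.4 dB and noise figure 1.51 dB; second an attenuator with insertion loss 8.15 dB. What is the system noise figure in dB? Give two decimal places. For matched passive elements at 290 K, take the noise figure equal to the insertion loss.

Convert to linear (a loss of L dB is a gain of −L dB): F_i = 10^(NF_i/10), G_i = 10^(G_i,dB/10)
  Stage 1: F_1 = 10^(1.51/10) = 1.416, G_1 = 10^(18.4/10) = 69.18
  Stage 2: F_2 = 10^(8.15/10) = 6.531, G_2 = 10^(−8.15/10) = 0.1531
Friis cascade:
  F = 1.416 + (6.531 − 1)/69.18 = 1.496
NF = 10 log₁₀(1.496) = 1.75 dB

1.75 dB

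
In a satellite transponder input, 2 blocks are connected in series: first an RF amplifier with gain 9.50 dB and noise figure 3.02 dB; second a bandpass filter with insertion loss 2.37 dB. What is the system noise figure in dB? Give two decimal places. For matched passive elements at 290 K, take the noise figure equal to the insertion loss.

3.19 dB

Convert to linear (a loss of L dB is a gain of −L dB): F_i = 10^(NF_i/10), G_i = 10^(G_i,dB/10)
  Stage 1: F_1 = 10^(3.02/10) = 2.004, G_1 = 10^(9.50/10) = 8.913
  Stage 2: F_2 = 10^(2.37/10) = 1.726, G_2 = 10^(−2.37/10) = 0.5794
Friis cascade:
  F = 2.004 + (1.726 − 1)/8.913 = 2.086
NF = 10 log₁₀(2.086) = 3.19 dB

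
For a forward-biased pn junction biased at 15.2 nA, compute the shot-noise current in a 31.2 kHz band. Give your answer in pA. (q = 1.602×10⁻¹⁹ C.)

I_n = √(2qI·B)
2qI·B = 2 × 1.602×10⁻¹⁹ × 1.52×10⁻⁸ × 3.12×10⁴ = 1.52×10⁻²² A²
I_n = √(1.52×10⁻²²) = 1.23×10⁻¹¹ A = 12.3 pA

12.3 pA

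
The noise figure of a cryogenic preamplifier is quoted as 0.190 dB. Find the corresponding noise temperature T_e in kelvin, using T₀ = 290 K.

F = 10^(0.190/10) = 1.04472
T_e = (F − 1)·T₀ = (1.04472 − 1) × 290 = 13.0 K

13.0 K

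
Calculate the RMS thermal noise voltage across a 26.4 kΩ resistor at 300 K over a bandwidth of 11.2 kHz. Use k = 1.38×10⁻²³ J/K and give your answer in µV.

V_n = √(4kTRB)
4kTRB = 4 × 1.38×10⁻²³ × 300 × 2.64×10⁴ × 1.12×10⁴ = 4.90×10⁻¹² V²
V_n = √(4.90×10⁻¹²) = 2.21×10⁻⁶ V = 2.21 µV

2.21 µV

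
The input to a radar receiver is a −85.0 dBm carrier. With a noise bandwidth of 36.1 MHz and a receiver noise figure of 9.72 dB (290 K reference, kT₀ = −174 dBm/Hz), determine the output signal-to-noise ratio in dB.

3.7 dB

Noise floor: N = −174 + 10 log₁₀(B) + NF
10 log₁₀(3.61×10⁷) = 75.58 dB
N = −174 + 75.58 + 9.72 = −88.70 dBm
SNR = P_sig − N = −85.0 − (−88.70) = 3.70 dB → 3.7 dB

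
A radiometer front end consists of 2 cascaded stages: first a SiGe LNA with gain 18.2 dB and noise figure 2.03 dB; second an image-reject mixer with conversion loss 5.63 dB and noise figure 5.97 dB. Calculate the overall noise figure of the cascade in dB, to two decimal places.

Convert to linear (a loss of L dB is a gain of −L dB): F_i = 10^(NF_i/10), G_i = 10^(G_i,dB/10)
  Stage 1: F_1 = 10^(2.03/10) = 1.596, G_1 = 10^(18.2/10) = 66.07
  Stage 2: F_2 = 10^(5.97/10) = 3.954, G_2 = 10^(−5.63/10) = 0.2735
Friis cascade:
  F = 1.596 + (3.954 − 1)/66.07 = 1.641
NF = 10 log₁₀(1.641) = 2.15 dB

2.15 dB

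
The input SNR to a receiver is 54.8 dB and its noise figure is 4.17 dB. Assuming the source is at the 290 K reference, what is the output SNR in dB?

By definition F = SNR_in/SNR_out, so in dB: SNR_out = SNR_in − NF
SNR_out = 54.8 − 4.17 = 50.63 dB

50.63 dB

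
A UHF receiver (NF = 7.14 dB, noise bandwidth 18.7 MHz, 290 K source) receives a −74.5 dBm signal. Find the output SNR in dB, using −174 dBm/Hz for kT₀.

19.6 dB

Noise floor: N = −174 + 10 log₁₀(B) + NF
10 log₁₀(1.87×10⁷) = 72.72 dB
N = −174 + 72.72 + 7.14 = −94.14 dBm
SNR = P_sig − N = −74.5 − (−94.14) = 19.64 dB → 19.6 dB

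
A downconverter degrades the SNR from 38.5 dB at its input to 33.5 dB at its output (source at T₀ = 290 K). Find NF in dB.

NF (dB) = SNR_in(dB) − SNR_out(dB) when the source is at T₀
NF = 38.5 − 33.5 = 5.0 dB

5.0 dB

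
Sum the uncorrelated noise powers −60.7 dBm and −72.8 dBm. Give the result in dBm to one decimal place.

−60.4 dBm

Convert to linear, add, convert back:
P₁ = 8.51×10⁻¹⁰ W, P₂ = 5.25×10⁻¹¹ W
P_tot = 9.04×10⁻¹⁰ W → 10 log₁₀(P_tot / 10⁻³) = −60.4 dBm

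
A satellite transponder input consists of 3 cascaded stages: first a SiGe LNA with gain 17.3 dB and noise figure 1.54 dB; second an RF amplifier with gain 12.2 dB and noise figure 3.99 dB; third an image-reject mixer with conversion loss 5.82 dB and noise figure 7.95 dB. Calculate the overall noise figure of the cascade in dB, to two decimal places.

Convert to linear (a loss of L dB is a gain of −L dB): F_i = 10^(NF_i/10), G_i = 10^(G_i,dB/10)
  Stage 1: F_1 = 10^(1.54/10) = 1.426, G_1 = 10^(17.3/10) = 53.70
  Stage 2: F_2 = 10^(3.99/10) = 2.506, G_2 = 10^(12.2/10) = 16.60
  Stage 3: F_3 = 10^(7.95/10) = 6.237, G_3 = 10^(−5.82/10) = 0.2618
Friis cascade:
  F = 1.426 + (2.506 − 1)/53.70 + (6.237 − 1)/891.3 = 1.460
NF = 10 log₁₀(1.460) = 1.64 dB

1.64 dB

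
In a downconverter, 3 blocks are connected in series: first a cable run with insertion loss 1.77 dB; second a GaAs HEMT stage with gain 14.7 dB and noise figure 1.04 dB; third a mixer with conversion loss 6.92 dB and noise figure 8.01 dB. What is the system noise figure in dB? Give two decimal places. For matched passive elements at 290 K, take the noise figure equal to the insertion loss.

3.39 dB

Convert to linear (a loss of L dB is a gain of −L dB): F_i = 10^(NF_i/10), G_i = 10^(G_i,dB/10)
  Stage 1: F_1 = 10^(1.77/10) = 1.503, G_1 = 10^(−1.77/10) = 0.6653
  Stage 2: F_2 = 10^(1.04/10) = 1.271, G_2 = 10^(14.7/10) = 29.51
  Stage 3: F_3 = 10^(8.01/10) = 6.324, G_3 = 10^(−6.92/10) = 0.2032
Friis cascade:
  F = 1.503 + (1.271 − 1)/0.6653 + (6.324 − 1)/19.63 = 2.181
NF = 10 log₁₀(2.181) = 3.39 dB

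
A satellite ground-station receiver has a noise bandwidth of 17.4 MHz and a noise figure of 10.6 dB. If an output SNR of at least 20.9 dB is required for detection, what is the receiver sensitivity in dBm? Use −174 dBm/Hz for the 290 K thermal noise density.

Sensitivity = −174 + 10 log₁₀(B) + NF + SNR_min
= −174 + 72.41 + 10.6 + 20.9
= −70.09 dBm → −70.1 dBm

−70.1 dBm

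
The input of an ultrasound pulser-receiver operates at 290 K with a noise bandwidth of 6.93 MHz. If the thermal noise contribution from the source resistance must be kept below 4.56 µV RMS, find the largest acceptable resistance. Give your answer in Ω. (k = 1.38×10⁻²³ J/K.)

187 Ω

Johnson–Nyquist: V_n = √(4kTRB) ⇒ R = V_n² / (4kTB)
4kTB = 4 × 1.38×10⁻²³ × 290 × 6.93×10⁶ = 1.11×10⁻¹³
R = (4.56×10⁻⁶)² / 1.11×10⁻¹³ = 1.87×10² Ω = 187 Ω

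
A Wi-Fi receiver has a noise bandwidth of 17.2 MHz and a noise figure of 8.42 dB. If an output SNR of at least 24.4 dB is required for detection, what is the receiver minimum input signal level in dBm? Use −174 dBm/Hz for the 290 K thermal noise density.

Sensitivity = −174 + 10 log₁₀(B) + NF + SNR_min
= −174 + 72.36 + 8.42 + 24.4
= −68.82 dBm → −68.8 dBm

−68.8 dBm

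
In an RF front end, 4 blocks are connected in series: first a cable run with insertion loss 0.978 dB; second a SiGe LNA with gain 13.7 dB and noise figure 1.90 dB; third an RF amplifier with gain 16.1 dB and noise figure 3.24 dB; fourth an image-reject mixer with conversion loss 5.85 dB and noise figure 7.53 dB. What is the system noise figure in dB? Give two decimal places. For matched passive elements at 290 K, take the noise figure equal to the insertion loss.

3.02 dB

Convert to linear (a loss of L dB is a gain of −L dB): F_i = 10^(NF_i/10), G_i = 10^(G_i,dB/10)
  Stage 1: F_1 = 10^(0.978/10) = 1.253, G_1 = 10^(−0.978/10) = 0.7984
  Stage 2: F_2 = 10^(1.90/10) = 1.549, G_2 = 10^(13.7/10) = 23.44
  Stage 3: F_3 = 10^(3.24/10) = 2.109, G_3 = 10^(16.1/10) = 40.74
  Stage 4: F_4 = 10^(7.53/10) = 5.662, G_4 = 10^(−5.85/10) = 0.2600
Friis cascade:
  F = 1.253 + (1.549 − 1)/0.7984 + (2.109 − 1)/18.72 + (5.662 − 1)/762.4 = 2.005
NF = 10 log₁₀(2.005) = 3.02 dB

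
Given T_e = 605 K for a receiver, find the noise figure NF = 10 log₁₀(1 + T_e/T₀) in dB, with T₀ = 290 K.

F = 1 + T_e/T₀ = 1 + 605/290 = 3.08621
NF = 10 log₁₀(3.08621) = 4.89 dB

4.89 dB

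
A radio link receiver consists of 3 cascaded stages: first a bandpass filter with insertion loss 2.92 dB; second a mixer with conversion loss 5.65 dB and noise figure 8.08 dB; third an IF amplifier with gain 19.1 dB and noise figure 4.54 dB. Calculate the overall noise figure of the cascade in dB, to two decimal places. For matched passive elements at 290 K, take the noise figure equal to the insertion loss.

14.13 dB

Convert to linear (a loss of L dB is a gain of −L dB): F_i = 10^(NF_i/10), G_i = 10^(G_i,dB/10)
  Stage 1: F_1 = 10^(2.92/10) = 1.959, G_1 = 10^(−2.92/10) = 0.5105
  Stage 2: F_2 = 10^(8.08/10) = 6.427, G_2 = 10^(−5.65/10) = 0.2723
  Stage 3: F_3 = 10^(4.54/10) = 2.844, G_3 = 10^(19.1/10) = 81.28
Friis cascade:
  F = 1.959 + (6.427 − 1)/0.5105 + (2.844 − 1)/0.1390 = 25.86
NF = 10 log₁₀(25.86) = 14.13 dB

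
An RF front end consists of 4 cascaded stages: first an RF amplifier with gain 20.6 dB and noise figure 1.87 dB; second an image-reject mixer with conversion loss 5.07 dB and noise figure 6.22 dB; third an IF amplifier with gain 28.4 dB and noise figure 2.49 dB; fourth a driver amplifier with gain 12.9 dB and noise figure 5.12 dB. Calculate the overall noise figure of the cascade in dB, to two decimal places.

2.01 dB

Convert to linear (a loss of L dB is a gain of −L dB): F_i = 10^(NF_i/10), G_i = 10^(G_i,dB/10)
  Stage 1: F_1 = 10^(1.87/10) = 1.538, G_1 = 10^(20.6/10) = 114.8
  Stage 2: F_2 = 10^(6.22/10) = 4.188, G_2 = 10^(−5.07/10) = 0.3112
  Stage 3: F_3 = 10^(2.49/10) = 1.774, G_3 = 10^(28.4/10) = 691.8
  Stage 4: F_4 = 10^(5.12/10) = 3.251, G_4 = 10^(12.9/10) = 19.50
Friis cascade:
  F = 1.538 + (4.188 − 1)/114.8 + (1.774 − 1)/35.73 + (3.251 − 1)/2.472×10⁴ = 1.588
NF = 10 log₁₀(1.588) = 2.01 dB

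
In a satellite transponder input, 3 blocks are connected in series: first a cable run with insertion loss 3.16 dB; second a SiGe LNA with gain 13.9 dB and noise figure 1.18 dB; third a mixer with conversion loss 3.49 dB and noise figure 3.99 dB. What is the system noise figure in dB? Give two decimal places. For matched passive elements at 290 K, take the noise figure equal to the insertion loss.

4.54 dB

Convert to linear (a loss of L dB is a gain of −L dB): F_i = 10^(NF_i/10), G_i = 10^(G_i,dB/10)
  Stage 1: F_1 = 10^(3.16/10) = 2.070, G_1 = 10^(−3.16/10) = 0.4831
  Stage 2: F_2 = 10^(1.18/10) = 1.312, G_2 = 10^(13.9/10) = 24.55
  Stage 3: F_3 = 10^(3.99/10) = 2.506, G_3 = 10^(−3.49/10) = 0.4477
Friis cascade:
  F = 2.070 + (1.312 − 1)/0.4831 + (2.506 − 1)/11.86 = 2.843
NF = 10 log₁₀(2.843) = 4.54 dB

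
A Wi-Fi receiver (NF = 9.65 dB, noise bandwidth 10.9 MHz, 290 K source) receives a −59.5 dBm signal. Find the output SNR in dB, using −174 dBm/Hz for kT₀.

34.5 dB

Noise floor: N = −174 + 10 log₁₀(B) + NF
10 log₁₀(1.09×10⁷) = 70.37 dB
N = −174 + 70.37 + 9.65 = −93.98 dBm
SNR = P_sig − N = −59.5 − (−93.98) = 34.48 dB → 34.5 dB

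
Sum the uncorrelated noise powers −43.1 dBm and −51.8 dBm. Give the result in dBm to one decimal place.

Convert to linear, add, convert back:
P₁ = 4.90×10⁻⁸ W, P₂ = 6.61×10⁻⁹ W
P_tot = 5.56×10⁻⁸ W → 10 log₁₀(P_tot / 10⁻³) = −42.6 dBm

−42.6 dBm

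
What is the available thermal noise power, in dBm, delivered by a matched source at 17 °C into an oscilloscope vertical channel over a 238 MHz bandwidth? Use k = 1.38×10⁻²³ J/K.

−90.2 dBm

T = 17 °C + 273.15 = 290.15 K
P_n = kTB = 1.38×10⁻²³ × 290.15 × 2.38×10⁸ = 9.53×10⁻¹³ W
In dBm: 10 log₁₀(9.53×10⁻¹³ / 10⁻³) = −90.2 dBm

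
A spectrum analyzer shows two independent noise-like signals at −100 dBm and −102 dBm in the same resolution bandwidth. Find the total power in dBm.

−97.9 dBm

Convert to linear, add, convert back:
P₁ = 1.00×10⁻¹³ W, P₂ = 6.31×10⁻¹⁴ W
P_tot = 1.63×10⁻¹³ W → 10 log₁₀(P_tot / 10⁻³) = −97.9 dBm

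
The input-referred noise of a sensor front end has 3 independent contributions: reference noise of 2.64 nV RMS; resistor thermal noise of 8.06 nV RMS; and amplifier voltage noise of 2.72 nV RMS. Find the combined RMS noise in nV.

Uncorrelated sources add in power (mean-square): V_tot = √(ΣV_i²)
V_tot = √[(2.64×10⁻⁹)² + (8.06×10⁻⁹)² + (2.72×10⁻⁹)²] = 8.91×10⁻⁹ V = 8.91 nV

8.91 nV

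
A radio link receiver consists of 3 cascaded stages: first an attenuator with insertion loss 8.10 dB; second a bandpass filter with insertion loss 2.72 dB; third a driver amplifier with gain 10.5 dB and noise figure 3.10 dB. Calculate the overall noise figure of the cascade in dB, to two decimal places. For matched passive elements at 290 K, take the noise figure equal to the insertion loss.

13.92 dB

Convert to linear (a loss of L dB is a gain of −L dB): F_i = 10^(NF_i/10), G_i = 10^(G_i,dB/10)
  Stage 1: F_1 = 10^(8.10/10) = 6.457, G_1 = 10^(−8.10/10) = 0.1549
  Stage 2: F_2 = 10^(2.72/10) = 1.871, G_2 = 10^(−2.72/10) = 0.5346
  Stage 3: F_3 = 10^(3.10/10) = 2.042, G_3 = 10^(10.5/10) = 11.22
Friis cascade:
  F = 6.457 + (1.871 − 1)/0.1549 + (2.042 − 1)/0.08279 = 24.66
NF = 10 log₁₀(24.66) = 13.92 dB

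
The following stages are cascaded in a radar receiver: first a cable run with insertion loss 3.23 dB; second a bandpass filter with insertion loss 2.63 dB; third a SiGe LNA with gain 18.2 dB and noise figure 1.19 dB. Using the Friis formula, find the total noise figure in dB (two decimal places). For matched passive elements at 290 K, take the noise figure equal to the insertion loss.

7.05 dB

Convert to linear (a loss of L dB is a gain of −L dB): F_i = 10^(NF_i/10), G_i = 10^(G_i,dB/10)
  Stage 1: F_1 = 10^(3.23/10) = 2.104, G_1 = 10^(−3.23/10) = 0.4753
  Stage 2: F_2 = 10^(2.63/10) = 1.832, G_2 = 10^(−2.63/10) = 0.5458
  Stage 3: F_3 = 10^(1.19/10) = 1.315, G_3 = 10^(18.2/10) = 66.07
Friis cascade:
  F = 2.104 + (1.832 − 1)/0.4753 + (1.315 − 1)/0.2594 = 5.070
NF = 10 log₁₀(5.070) = 7.05 dB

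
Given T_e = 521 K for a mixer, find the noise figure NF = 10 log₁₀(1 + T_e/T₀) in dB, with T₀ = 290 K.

F = 1 + T_e/T₀ = 1 + 521/290 = 2.79655
NF = 10 log₁₀(2.79655) = 4.47 dB

4.47 dB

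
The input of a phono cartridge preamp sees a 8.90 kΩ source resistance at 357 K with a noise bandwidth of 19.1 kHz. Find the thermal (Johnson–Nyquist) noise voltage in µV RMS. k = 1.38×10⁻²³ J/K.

V_n = √(4kTRB)
4kTRB = 4 × 1.38×10⁻²³ × 357 × 8.90×10³ × 1.91×10⁴ = 3.35×10⁻¹² V²
V_n = √(3.35×10⁻¹²) = 1.83×10⁻⁶ V = 1.83 µV

1.83 µV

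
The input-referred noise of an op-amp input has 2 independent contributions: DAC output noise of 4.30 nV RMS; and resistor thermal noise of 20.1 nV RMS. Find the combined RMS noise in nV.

Uncorrelated sources add in power (mean-square): V_tot = √(ΣV_i²)
V_tot = √[(4.30×10⁻⁹)² + (2.01×10⁻⁸)²] = 2.06×10⁻⁸ V = 20.6 nV

20.6 nV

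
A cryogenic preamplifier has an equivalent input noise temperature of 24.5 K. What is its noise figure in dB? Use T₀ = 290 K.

F = 1 + T_e/T₀ = 1 + 24.5/290 = 1.08448
NF = 10 log₁₀(1.08448) = 0.352 dB

0.352 dB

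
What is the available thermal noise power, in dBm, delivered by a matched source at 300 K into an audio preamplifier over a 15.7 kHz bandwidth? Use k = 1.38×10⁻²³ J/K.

P_n = kTB = 1.38×10⁻²³ × 300 × 1.57×10⁴ = 6.50×10⁻¹⁷ W
In dBm: 10 log₁₀(6.50×10⁻¹⁷ / 10⁻³) = −131.9 dBm

−131.9 dBm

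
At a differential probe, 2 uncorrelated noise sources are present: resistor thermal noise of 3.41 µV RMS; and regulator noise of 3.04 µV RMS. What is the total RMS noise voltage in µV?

Uncorrelated sources add in power (mean-square): V_tot = √(ΣV_i²)
V_tot = √[(3.41×10⁻⁶)² + (3.04×10⁻⁶)²] = 4.57×10⁻⁶ V = 4.57 µV

4.57 µV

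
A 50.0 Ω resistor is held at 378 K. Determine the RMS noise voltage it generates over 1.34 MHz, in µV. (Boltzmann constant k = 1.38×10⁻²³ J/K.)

1.18 µV

V_n = √(4kTRB)
4kTRB = 4 × 1.38×10⁻²³ × 378 × 5.00×10¹ × 1.34×10⁶ = 1.40×10⁻¹² V²
V_n = √(1.40×10⁻¹²) = 1.18×10⁻⁶ V = 1.18 µV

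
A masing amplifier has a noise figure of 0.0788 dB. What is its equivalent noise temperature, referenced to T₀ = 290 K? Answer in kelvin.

5.31 K

F = 10^(0.0788/10) = 1.01831
T_e = (F − 1)·T₀ = (1.01831 − 1) × 290 = 5.31 K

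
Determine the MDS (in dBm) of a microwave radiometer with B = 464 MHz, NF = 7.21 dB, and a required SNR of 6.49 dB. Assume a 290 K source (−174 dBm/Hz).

−73.6 dBm

Sensitivity = −174 + 10 log₁₀(B) + NF + SNR_min
= −174 + 86.67 + 7.21 + 6.49
= −73.63 dBm → −73.6 dBm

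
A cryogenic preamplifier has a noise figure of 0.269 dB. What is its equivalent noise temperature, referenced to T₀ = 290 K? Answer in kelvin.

F = 10^(0.269/10) = 1.0639
T_e = (F − 1)·T₀ = (1.0639 − 1) × 290 = 18.5 K

18.5 K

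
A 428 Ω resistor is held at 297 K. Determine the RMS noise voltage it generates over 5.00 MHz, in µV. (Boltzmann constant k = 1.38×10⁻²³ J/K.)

5.92 µV

V_n = √(4kTRB)
4kTRB = 4 × 1.38×10⁻²³ × 297 × 4.28×10² × 5.00×10⁶ = 3.51×10⁻¹¹ V²
V_n = √(3.51×10⁻¹¹) = 5.92×10⁻⁶ V = 5.92 µV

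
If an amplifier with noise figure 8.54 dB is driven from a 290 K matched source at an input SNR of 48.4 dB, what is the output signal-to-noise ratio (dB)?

By definition F = SNR_in/SNR_out, so in dB: SNR_out = SNR_in − NF
SNR_out = 48.4 − 8.54 = 39.86 dB

39.86 dB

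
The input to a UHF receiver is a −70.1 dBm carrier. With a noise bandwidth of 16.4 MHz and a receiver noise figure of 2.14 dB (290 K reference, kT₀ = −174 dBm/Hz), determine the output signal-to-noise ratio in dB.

29.6 dB

Noise floor: N = −174 + 10 log₁₀(B) + NF
10 log₁₀(1.64×10⁷) = 72.15 dB
N = −174 + 72.15 + 2.14 = −99.71 dBm
SNR = P_sig − N = −70.1 − (−99.71) = 29.61 dB → 29.6 dB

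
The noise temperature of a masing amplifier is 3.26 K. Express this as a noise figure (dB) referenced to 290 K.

F = 1 + T_e/T₀ = 1 + 3.26/290 = 1.01124
NF = 10 log₁₀(1.01124) = 0.049 dB

0.049 dB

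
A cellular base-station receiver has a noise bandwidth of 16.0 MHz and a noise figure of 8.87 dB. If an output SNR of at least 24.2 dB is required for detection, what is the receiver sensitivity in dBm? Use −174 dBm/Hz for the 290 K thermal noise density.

Sensitivity = −174 + 10 log₁₀(B) + NF + SNR_min
= −174 + 72.04 + 8.87 + 24.2
= −68.89 dBm → −68.9 dBm

−68.9 dBm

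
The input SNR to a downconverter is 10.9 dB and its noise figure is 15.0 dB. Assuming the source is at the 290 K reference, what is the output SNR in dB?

−4.1 dB

By definition F = SNR_in/SNR_out, so in dB: SNR_out = SNR_in − NF
SNR_out = 10.9 − 15.0 = −4.1 dB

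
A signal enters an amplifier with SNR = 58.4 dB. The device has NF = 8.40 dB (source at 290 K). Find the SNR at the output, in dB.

50.00 dB

By definition F = SNR_in/SNR_out, so in dB: SNR_out = SNR_in − NF
SNR_out = 58.4 − 8.40 = 50.00 dB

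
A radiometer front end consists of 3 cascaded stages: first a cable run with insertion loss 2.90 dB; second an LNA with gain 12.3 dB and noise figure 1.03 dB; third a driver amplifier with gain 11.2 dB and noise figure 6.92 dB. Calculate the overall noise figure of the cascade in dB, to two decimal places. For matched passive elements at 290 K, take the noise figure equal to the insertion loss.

4.66 dB

Convert to linear (a loss of L dB is a gain of −L dB): F_i = 10^(NF_i/10), G_i = 10^(G_i,dB/10)
  Stage 1: F_1 = 10^(2.90/10) = 1.950, G_1 = 10^(−2.90/10) = 0.5129
  Stage 2: F_2 = 10^(1.03/10) = 1.268, G_2 = 10^(12.3/10) = 16.98
  Stage 3: F_3 = 10^(6.92/10) = 4.920, G_3 = 10^(11.2/10) = 13.18
Friis cascade:
  F = 1.950 + (1.268 − 1)/0.5129 + (4.920 − 1)/8.710 = 2.922
NF = 10 log₁₀(2.922) = 4.66 dB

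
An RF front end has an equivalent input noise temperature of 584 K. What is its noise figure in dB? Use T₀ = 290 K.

4.79 dB

F = 1 + T_e/T₀ = 1 + 584/290 = 3.01379
NF = 10 log₁₀(3.01379) = 4.79 dB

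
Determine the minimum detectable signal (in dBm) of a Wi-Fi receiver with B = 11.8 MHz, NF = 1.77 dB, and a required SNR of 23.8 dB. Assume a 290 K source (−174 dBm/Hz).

−77.7 dBm

Sensitivity = −174 + 10 log₁₀(B) + NF + SNR_min
= −174 + 70.72 + 1.77 + 23.8
= −77.71 dBm → −77.7 dBm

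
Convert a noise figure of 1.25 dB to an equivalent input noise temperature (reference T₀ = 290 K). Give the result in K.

96.7 K

F = 10^(1.25/10) = 1.33352
T_e = (F − 1)·T₀ = (1.33352 − 1) × 290 = 96.7 K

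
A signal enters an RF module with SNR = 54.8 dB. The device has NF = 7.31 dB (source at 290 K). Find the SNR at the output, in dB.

47.49 dB

By definition F = SNR_in/SNR_out, so in dB: SNR_out = SNR_in − NF
SNR_out = 54.8 − 7.31 = 47.49 dB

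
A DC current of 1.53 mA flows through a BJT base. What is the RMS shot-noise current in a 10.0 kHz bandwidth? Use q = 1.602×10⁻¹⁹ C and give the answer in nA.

I_n = √(2qI·B)
2qI·B = 2 × 1.602×10⁻¹⁹ × 1.53×10⁻³ × 1.00×10⁴ = 4.90×10⁻¹⁸ A²
I_n = √(4.90×10⁻¹⁸) = 2.21×10⁻⁹ A = 2.21 nA

2.21 nA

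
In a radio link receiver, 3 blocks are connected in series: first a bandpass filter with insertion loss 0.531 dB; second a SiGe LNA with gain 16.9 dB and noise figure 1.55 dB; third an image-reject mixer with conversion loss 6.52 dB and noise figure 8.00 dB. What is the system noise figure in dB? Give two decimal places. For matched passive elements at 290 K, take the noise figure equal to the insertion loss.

2.40 dB

Convert to linear (a loss of L dB is a gain of −L dB): F_i = 10^(NF_i/10), G_i = 10^(G_i,dB/10)
  Stage 1: F_1 = 10^(0.531/10) = 1.130, G_1 = 10^(−0.531/10) = 0.8849
  Stage 2: F_2 = 10^(1.55/10) = 1.429, G_2 = 10^(16.9/10) = 48.98
  Stage 3: F_3 = 10^(8.00/10) = 6.310, G_3 = 10^(−6.52/10) = 0.2228
Friis cascade:
  F = 1.130 + (1.429 − 1)/0.8849 + (6.310 − 1)/43.34 = 1.737
NF = 10 log₁₀(1.737) = 2.40 dB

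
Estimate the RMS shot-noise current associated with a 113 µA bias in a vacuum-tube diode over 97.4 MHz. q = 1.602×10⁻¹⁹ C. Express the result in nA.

I_n = √(2qI·B)
2qI·B = 2 × 1.602×10⁻¹⁹ × 1.13×10⁻⁴ × 9.74×10⁷ = 3.53×10⁻¹⁵ A²
I_n = √(3.53×10⁻¹⁵) = 5.94×10⁻⁸ A = 59.4 nA

59.4 nA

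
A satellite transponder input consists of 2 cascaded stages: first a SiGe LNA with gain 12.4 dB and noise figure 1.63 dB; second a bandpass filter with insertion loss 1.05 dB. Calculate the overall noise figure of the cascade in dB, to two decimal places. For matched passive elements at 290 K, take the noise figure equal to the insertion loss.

Convert to linear (a loss of L dB is a gain of −L dB): F_i = 10^(NF_i/10), G_i = 10^(G_i,dB/10)
  Stage 1: F_1 = 10^(1.63/10) = 1.455, G_1 = 10^(12.4/10) = 17.38
  Stage 2: F_2 = 10^(1.05/10) = 1.274, G_2 = 10^(−1.05/10) = 0.7852
Friis cascade:
  F = 1.455 + (1.274 − 1)/17.38 = 1.471
NF = 10 log₁₀(1.471) = 1.68 dB

1.68 dB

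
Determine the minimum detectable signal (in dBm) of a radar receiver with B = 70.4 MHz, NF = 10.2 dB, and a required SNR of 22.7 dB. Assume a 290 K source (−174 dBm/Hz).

Sensitivity = −174 + 10 log₁₀(B) + NF + SNR_min
= −174 + 78.48 + 10.2 + 22.7
= −62.62 dBm → −62.6 dBm

−62.6 dBm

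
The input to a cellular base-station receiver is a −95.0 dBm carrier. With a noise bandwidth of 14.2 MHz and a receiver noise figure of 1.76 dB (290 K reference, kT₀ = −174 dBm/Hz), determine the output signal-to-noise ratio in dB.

5.7 dB

Noise floor: N = −174 + 10 log₁₀(B) + NF
10 log₁₀(1.42×10⁷) = 71.52 dB
N = −174 + 71.52 + 1.76 = −100.72 dBm
SNR = P_sig − N = −95.0 − (−100.72) = 5.72 dB → 5.7 dB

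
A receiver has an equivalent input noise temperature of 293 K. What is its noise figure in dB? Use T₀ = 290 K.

F = 1 + T_e/T₀ = 1 + 293/290 = 2.01034
NF = 10 log₁₀(2.01034) = 3.03 dB

3.03 dB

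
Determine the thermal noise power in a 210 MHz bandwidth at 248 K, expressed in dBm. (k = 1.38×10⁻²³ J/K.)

P_n = kTB = 1.38×10⁻²³ × 248 × 2.10×10⁸ = 7.19×10⁻¹³ W
In dBm: 10 log₁₀(7.19×10⁻¹³ / 10⁻³) = −91.4 dBm

−91.4 dBm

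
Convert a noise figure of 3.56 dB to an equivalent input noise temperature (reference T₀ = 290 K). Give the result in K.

F = 10^(3.56/10) = 2.26986
T_e = (F − 1)·T₀ = (2.26986 − 1) × 290 = 368 K

368 K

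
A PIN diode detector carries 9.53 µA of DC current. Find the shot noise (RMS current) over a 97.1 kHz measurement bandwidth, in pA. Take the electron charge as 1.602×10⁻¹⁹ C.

545 pA

I_n = √(2qI·B)
2qI·B = 2 × 1.602×10⁻¹⁹ × 9.53×10⁻⁶ × 9.71×10⁴ = 2.96×10⁻¹⁹ A²
I_n = √(2.96×10⁻¹⁹) = 5.45×10⁻¹⁰ A = 545 pA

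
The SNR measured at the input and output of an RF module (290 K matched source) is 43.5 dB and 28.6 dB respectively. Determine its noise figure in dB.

14.9 dB

NF (dB) = SNR_in(dB) − SNR_out(dB) when the source is at T₀
NF = 43.5 − 28.6 = 14.9 dB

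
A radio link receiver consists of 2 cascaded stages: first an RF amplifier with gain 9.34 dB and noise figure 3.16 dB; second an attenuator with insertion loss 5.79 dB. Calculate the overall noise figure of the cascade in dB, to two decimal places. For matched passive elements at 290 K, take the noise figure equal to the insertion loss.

3.79 dB

Convert to linear (a loss of L dB is a gain of −L dB): F_i = 10^(NF_i/10), G_i = 10^(G_i,dB/10)
  Stage 1: F_1 = 10^(3.16/10) = 2.070, G_1 = 10^(9.34/10) = 8.590
  Stage 2: F_2 = 10^(5.79/10) = 3.793, G_2 = 10^(−5.79/10) = 0.2636
Friis cascade:
  F = 2.070 + (3.793 − 1)/8.590 = 2.395
NF = 10 log₁₀(2.395) = 3.79 dB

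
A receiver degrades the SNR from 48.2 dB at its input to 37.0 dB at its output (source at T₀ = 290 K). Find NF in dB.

NF (dB) = SNR_in(dB) − SNR_out(dB) when the source is at T₀
NF = 48.2 − 37.0 = 11.2 dB

11.2 dB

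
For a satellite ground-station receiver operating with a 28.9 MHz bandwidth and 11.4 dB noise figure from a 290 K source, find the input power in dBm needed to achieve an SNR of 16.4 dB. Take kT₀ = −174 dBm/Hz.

Sensitivity = −174 + 10 log₁₀(B) + NF + SNR_min
= −174 + 74.61 + 11.4 + 16.4
= −71.59 dBm → −71.6 dBm

−71.6 dBm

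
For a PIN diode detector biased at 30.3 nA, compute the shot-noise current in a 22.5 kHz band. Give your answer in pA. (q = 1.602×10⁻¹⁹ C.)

I_n = √(2qI·B)
2qI·B = 2 × 1.602×10⁻¹⁹ × 3.03×10⁻⁸ × 2.25×10⁴ = 2.18×10⁻²² A²
I_n = √(2.18×10⁻²²) = 1.48×10⁻¹¹ A = 14.8 pA

14.8 pA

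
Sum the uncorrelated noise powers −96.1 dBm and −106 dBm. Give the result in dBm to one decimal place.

Convert to linear, add, convert back:
P₁ = 2.45×10⁻¹³ W, P₂ = 2.51×10⁻¹⁴ W
P_tot = 2.71×10⁻¹³ W → 10 log₁₀(P_tot / 10⁻³) = −95.7 dBm

−95.7 dBm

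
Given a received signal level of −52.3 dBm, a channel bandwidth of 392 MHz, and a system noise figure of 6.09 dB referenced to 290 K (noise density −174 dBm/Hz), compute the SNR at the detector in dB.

29.7 dB

Noise floor: N = −174 + 10 log₁₀(B) + NF
10 log₁₀(3.92×10⁸) = 85.93 dB
N = −174 + 85.93 + 6.09 = −81.98 dBm
SNR = P_sig − N = −52.3 − (−81.98) = 29.68 dB → 29.7 dB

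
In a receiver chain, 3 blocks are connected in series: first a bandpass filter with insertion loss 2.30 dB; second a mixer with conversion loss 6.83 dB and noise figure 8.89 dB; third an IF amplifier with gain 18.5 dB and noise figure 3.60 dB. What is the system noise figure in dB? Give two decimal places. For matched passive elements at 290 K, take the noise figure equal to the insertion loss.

Convert to linear (a loss of L dB is a gain of −L dB): F_i = 10^(NF_i/10), G_i = 10^(G_i,dB/10)
  Stage 1: F_1 = 10^(2.30/10) = 1.698, G_1 = 10^(−2.30/10) = 0.5888
  Stage 2: F_2 = 10^(8.89/10) = 7.745, G_2 = 10^(−6.83/10) = 0.2075
  Stage 3: F_3 = 10^(3.60/10) = 2.291, G_3 = 10^(18.5/10) = 70.79
Friis cascade:
  F = 1.698 + (7.745 − 1)/0.5888 + (2.291 − 1)/0.1222 = 23.72
NF = 10 log₁₀(23.72) = 13.75 dB

13.75 dB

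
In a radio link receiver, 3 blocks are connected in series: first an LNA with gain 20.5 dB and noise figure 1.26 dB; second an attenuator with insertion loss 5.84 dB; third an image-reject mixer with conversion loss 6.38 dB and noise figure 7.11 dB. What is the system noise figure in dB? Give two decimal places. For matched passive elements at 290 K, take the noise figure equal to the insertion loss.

Convert to linear (a loss of L dB is a gain of −L dB): F_i = 10^(NF_i/10), G_i = 10^(G_i,dB/10)
  Stage 1: F_1 = 10^(1.26/10) = 1.337, G_1 = 10^(20.5/10) = 112.2
  Stage 2: F_2 = 10^(5.84/10) = 3.837, G_2 = 10^(−5.84/10) = 0.2606
  Stage 3: F_3 = 10^(7.11/10) = 5.140, G_3 = 10^(−6.38/10) = 0.2301
Friis cascade:
  F = 1.337 + (3.837 − 1)/112.2 + (5.140 − 1)/29.24 = 1.503
NF = 10 log₁₀(1.503) = 1.77 dB

1.77 dB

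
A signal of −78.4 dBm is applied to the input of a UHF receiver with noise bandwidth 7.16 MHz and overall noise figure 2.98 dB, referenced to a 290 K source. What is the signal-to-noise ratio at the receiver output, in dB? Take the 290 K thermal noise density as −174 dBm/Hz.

Noise floor: N = −174 + 10 log₁₀(B) + NF
10 log₁₀(7.16×10⁶) = 68.55 dB
N = −174 + 68.55 + 2.98 = −102.47 dBm
SNR = P_sig − N = −78.4 − (−102.47) = 24.07 dB → 24.1 dB

24.1 dB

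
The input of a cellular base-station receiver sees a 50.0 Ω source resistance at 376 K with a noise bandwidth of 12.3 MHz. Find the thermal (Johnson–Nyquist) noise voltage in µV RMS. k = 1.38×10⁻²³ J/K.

V_n = √(4kTRB)
4kTRB = 4 × 1.38×10⁻²³ × 376 × 5.00×10¹ × 1.23×10⁷ = 1.28×10⁻¹¹ V²
V_n = √(1.28×10⁻¹¹) = 3.57×10⁻⁶ V = 3.57 µV

3.57 µV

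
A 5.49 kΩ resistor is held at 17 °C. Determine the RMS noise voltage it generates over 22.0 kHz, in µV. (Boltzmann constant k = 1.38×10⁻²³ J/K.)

T = 17 °C + 273.15 = 290.15 K
V_n = √(4kTRB)
4kTRB = 4 × 1.38×10⁻²³ × 290.15 × 5.49×10³ × 2.20×10⁴ = 1.93×10⁻¹² V²
V_n = √(1.93×10⁻¹²) = 1.39×10⁻⁶ V = 1.39 µV

1.39 µV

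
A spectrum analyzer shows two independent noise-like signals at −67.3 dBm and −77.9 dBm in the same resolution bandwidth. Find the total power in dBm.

Convert to linear, add, convert back:
P₁ = 1.86×10⁻¹⁰ W, P₂ = 1.62×10⁻¹¹ W
P_tot = 2.02×10⁻¹⁰ W → 10 log₁₀(P_tot / 10⁻³) = −66.9 dBm

−66.9 dBm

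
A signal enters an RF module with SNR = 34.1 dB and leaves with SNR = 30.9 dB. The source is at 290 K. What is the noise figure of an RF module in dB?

3.2 dB

NF (dB) = SNR_in(dB) − SNR_out(dB) when the source is at T₀
NF = 34.1 − 30.9 = 3.2 dB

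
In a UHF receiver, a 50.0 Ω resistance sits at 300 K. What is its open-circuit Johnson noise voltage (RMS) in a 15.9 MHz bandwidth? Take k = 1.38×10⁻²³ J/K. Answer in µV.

3.63 µV

V_n = √(4kTRB)
4kTRB = 4 × 1.38×10⁻²³ × 300 × 5.00×10¹ × 1.59×10⁷ = 1.32×10⁻¹¹ V²
V_n = √(1.32×10⁻¹¹) = 3.63×10⁻⁶ V = 3.63 µV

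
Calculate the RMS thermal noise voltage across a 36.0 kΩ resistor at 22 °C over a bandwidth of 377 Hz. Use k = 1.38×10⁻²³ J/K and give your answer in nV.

470 nV

T = 22 °C + 273.15 = 295.15 K
V_n = √(4kTRB)
4kTRB = 4 × 1.38×10⁻²³ × 295.15 × 3.60×10⁴ × 3.77×10² = 2.21×10⁻¹³ V²
V_n = √(2.21×10⁻¹³) = 4.70×10⁻⁷ V = 470 nV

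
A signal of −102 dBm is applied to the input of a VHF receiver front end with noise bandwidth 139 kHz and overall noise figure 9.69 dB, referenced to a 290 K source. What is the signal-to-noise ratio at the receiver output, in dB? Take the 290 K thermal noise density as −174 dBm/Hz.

Noise floor: N = −174 + 10 log₁₀(B) + NF
10 log₁₀(1.39×10⁵) = 51.43 dB
N = −174 + 51.43 + 9.69 = −112.88 dBm
SNR = P_sig − N = −102 − (−112.88) = 10.88 dB → 10.9 dB

10.9 dB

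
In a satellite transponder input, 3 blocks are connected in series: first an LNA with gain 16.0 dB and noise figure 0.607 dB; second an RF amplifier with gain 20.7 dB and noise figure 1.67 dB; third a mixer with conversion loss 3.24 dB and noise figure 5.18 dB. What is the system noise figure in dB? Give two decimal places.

Convert to linear (a loss of L dB is a gain of −L dB): F_i = 10^(NF_i/10), G_i = 10^(G_i,dB/10)
  Stage 1: F_1 = 10^(0.607/10) = 1.150, G_1 = 10^(16.0/10) = 39.81
  Stage 2: F_2 = 10^(1.67/10) = 1.469, G_2 = 10^(20.7/10) = 117.5
  Stage 3: F_3 = 10^(5.18/10) = 3.296, G_3 = 10^(−3.24/10) = 0.4742
Friis cascade:
  F = 1.150 + (1.469 − 1)/39.81 + (3.296 − 1)/4677 = 1.162
NF = 10 log₁₀(1.162) = 0.65 dB

0.65 dB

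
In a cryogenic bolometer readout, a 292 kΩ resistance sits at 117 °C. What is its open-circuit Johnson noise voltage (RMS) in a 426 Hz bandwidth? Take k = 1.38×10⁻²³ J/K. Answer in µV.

T = 117 °C + 273.15 = 390.15 K
V_n = √(4kTRB)
4kTRB = 4 × 1.38×10⁻²³ × 390.15 × 2.92×10⁵ × 4.26×10² = 2.68×10⁻¹² V²
V_n = √(2.68×10⁻¹²) = 1.64×10⁻⁶ V = 1.64 µV

1.64 µV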